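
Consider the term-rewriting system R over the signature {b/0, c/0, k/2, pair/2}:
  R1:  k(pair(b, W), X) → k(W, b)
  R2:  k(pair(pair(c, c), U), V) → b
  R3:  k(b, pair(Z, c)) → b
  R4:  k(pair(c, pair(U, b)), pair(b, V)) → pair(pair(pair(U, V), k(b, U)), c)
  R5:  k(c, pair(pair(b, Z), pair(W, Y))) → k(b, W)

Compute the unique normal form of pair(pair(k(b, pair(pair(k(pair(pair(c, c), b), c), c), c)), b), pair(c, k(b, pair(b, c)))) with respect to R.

1. pair(pair(k(b, pair(pair(k(pair(pair(c, c), b), c), c), c)), b), pair(c, k(b, pair(b, c))))  →  pair(pair(b, b), pair(c, k(b, pair(b, c))))   [R3 at 1.1]
2. pair(pair(b, b), pair(c, k(b, pair(b, c))))  →  pair(pair(b, b), pair(c, b))   [R3 at 2.2]

pair(pair(b, b), pair(c, b))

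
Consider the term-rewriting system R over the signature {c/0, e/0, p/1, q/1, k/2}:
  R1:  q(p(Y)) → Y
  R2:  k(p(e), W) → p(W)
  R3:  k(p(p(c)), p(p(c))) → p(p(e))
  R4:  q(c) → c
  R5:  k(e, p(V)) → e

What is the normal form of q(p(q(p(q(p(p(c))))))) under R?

1. q(p(q(p(q(p(p(c)))))))  →  q(p(q(p(p(c)))))   [R1 at ε]
2. q(p(q(p(p(c)))))  →  q(p(p(c)))   [R1 at ε]
3. q(p(p(c)))  →  p(c)   [R1 at ε]

p(c)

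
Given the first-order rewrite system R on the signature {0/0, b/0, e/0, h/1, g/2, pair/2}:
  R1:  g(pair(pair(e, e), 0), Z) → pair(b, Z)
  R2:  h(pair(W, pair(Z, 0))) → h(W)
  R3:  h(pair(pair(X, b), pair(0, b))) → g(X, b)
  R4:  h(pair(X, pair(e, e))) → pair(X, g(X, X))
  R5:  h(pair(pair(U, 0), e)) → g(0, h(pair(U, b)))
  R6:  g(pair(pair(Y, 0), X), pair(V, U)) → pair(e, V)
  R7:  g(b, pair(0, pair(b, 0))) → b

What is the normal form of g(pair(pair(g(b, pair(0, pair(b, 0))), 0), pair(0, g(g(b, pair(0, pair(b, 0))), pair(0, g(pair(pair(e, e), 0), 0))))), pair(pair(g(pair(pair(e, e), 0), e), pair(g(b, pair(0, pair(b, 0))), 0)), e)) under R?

1. g(pair(pair(g(b, pair(0, pair(b, 0))), 0), pair(0, g(g(b, pair(0, pair(b, 0))), pair(0, g(pair(pair(e, e), 0), 0))))), pair(pair(g(pair(pair(e, e), 0), e), pair(g(b, pair(0, pair(b, 0))), 0)), e))  →  pair(e, pair(g(pair(pair(e, e), 0), e), pair(g(b, pair(0, pair(b, 0))), 0)))   [R6 at ε]
2. pair(e, pair(g(pair(pair(e, e), 0), e), pair(g(b, pair(0, pair(b, 0))), 0)))  →  pair(e, pair(pair(b, e), pair(g(b, pair(0, pair(b, 0))), 0)))   [R1 at 2.1]
3. pair(e, pair(pair(b, e), pair(g(b, pair(0, pair(b, 0))), 0)))  →  pair(e, pair(pair(b, e), pair(b, 0)))   [R7 at 2.2.1]

pair(e, pair(pair(b, e), pair(b, 0)))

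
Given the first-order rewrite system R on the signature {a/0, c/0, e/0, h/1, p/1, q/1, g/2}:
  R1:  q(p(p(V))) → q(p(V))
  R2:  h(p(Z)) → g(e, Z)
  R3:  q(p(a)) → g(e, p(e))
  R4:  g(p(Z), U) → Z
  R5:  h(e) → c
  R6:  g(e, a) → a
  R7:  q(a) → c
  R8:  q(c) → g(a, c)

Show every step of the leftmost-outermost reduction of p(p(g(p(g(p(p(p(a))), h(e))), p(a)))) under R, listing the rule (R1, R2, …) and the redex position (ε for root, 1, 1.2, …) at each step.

1. p(p(g(p(g(p(p(p(a))), h(e))), p(a))))  →  p(p(g(p(p(p(a))), h(e))))   [R4 at 1.1]
2. p(p(g(p(p(p(a))), h(e))))  →  p(p(p(p(a))))   [R4 at 1.1]

p(p(p(p(a))))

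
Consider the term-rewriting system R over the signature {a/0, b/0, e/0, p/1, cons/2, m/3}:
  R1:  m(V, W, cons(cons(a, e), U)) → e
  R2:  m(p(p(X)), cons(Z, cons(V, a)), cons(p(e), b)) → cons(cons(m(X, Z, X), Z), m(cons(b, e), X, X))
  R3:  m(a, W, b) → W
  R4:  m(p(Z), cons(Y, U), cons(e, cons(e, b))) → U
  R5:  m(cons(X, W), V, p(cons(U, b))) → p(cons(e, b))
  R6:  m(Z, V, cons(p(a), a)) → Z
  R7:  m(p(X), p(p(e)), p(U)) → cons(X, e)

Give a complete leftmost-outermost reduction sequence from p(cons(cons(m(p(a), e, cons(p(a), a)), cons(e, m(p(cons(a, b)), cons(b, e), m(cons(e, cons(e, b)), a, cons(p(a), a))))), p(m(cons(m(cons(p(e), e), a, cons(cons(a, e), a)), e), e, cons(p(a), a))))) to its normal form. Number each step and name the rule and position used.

p(cons(cons(p(a), cons(e, e)), p(cons(e, e))))

1. p(cons(cons(m(p(a), e, cons(p(a), a)), cons(e, m(p(cons(a, b)), cons(b, e), m(cons(e, cons(e, b)), a, cons(p(a), a))))), p(m(cons(m(cons(p(e), e), a, cons(cons(a, e), a)), e), e, cons(p(a), a)))))  →  p(cons(cons(p(a), cons(e, m(p(cons(a, b)), cons(b, e), m(cons(e, cons(e, b)), a, cons(p(a), a))))), p(m(cons(m(cons(p(e), e), a, cons(cons(a, e), a)), e), e, cons(p(a), a)))))   [R6 at 1.1.1]
2. p(cons(cons(p(a), cons(e, m(p(cons(a, b)), cons(b, e), m(cons(e, cons(e, b)), a, cons(p(a), a))))), p(m(cons(m(cons(p(e), e), a, cons(cons(a, e), a)), e), e, cons(p(a), a)))))  →  p(cons(cons(p(a), cons(e, m(p(cons(a, b)), cons(b, e), cons(e, cons(e, b))))), p(m(cons(m(cons(p(e), e), a, cons(cons(a, e), a)), e), e, cons(p(a), a)))))   [R6 at 1.1.2.2.3]
3. p(cons(cons(p(a), cons(e, m(p(cons(a, b)), cons(b, e), cons(e, cons(e, b))))), p(m(cons(m(cons(p(e), e), a, cons(cons(a, e), a)), e), e, cons(p(a), a)))))  →  p(cons(cons(p(a), cons(e, e)), p(m(cons(m(cons(p(e), e), a, cons(cons(a, e), a)), e), e, cons(p(a), a)))))   [R4 at 1.1.2.2]
4. p(cons(cons(p(a), cons(e, e)), p(m(cons(m(cons(p(e), e), a, cons(cons(a, e), a)), e), e, cons(p(a), a)))))  →  p(cons(cons(p(a), cons(e, e)), p(cons(m(cons(p(e), e), a, cons(cons(a, e), a)), e))))   [R6 at 1.2.1]
5. p(cons(cons(p(a), cons(e, e)), p(cons(m(cons(p(e), e), a, cons(cons(a, e), a)), e))))  →  p(cons(cons(p(a), cons(e, e)), p(cons(e, e))))   [R1 at 1.2.1.1]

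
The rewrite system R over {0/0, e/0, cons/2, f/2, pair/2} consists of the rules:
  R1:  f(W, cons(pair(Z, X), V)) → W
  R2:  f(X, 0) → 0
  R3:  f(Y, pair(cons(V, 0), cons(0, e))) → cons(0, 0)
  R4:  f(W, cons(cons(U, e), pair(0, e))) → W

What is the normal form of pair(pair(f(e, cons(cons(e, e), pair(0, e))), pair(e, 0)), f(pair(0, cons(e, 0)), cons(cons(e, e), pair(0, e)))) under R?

1. pair(pair(f(e, cons(cons(e, e), pair(0, e))), pair(e, 0)), f(pair(0, cons(e, 0)), cons(cons(e, e), pair(0, e))))  →  pair(pair(e, pair(e, 0)), f(pair(0, cons(e, 0)), cons(cons(e, e), pair(0, e))))   [R4 at 1.1]
2. pair(pair(e, pair(e, 0)), f(pair(0, cons(e, 0)), cons(cons(e, e), pair(0, e))))  →  pair(pair(e, pair(e, 0)), pair(0, cons(e, 0)))   [R4 at 2]

pair(pair(e, pair(e, 0)), pair(0, cons(e, 0)))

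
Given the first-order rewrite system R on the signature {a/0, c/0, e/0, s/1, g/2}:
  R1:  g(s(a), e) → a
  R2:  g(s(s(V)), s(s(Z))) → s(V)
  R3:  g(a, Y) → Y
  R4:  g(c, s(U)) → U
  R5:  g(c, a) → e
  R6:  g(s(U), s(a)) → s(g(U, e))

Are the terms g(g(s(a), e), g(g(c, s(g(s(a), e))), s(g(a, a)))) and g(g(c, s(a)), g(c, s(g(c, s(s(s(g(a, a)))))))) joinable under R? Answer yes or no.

Reduce t₁ = g(g(s(a), e), g(g(c, s(g(s(a), e))), s(g(a, a)))):
1. g(g(s(a), e), g(g(c, s(g(s(a), e))), s(g(a, a))))  →  g(a, g(g(c, s(g(s(a), e))), s(g(a, a))))   [R1 at 1]
2. g(a, g(g(c, s(g(s(a), e))), s(g(a, a))))  →  g(g(c, s(g(s(a), e))), s(g(a, a)))   [R3 at ε]
3. g(g(c, s(g(s(a), e))), s(g(a, a)))  →  g(g(s(a), e), s(g(a, a)))   [R4 at 1]
4. g(g(s(a), e), s(g(a, a)))  →  g(a, s(g(a, a)))   [R1 at 1]
5. g(a, s(g(a, a)))  →  s(g(a, a))   [R3 at ε]
6. s(g(a, a))  →  s(a)   [R3 at 1]

Reduce t₂ = g(g(c, s(a)), g(c, s(g(c, s(s(s(g(a, a)))))))):
1. g(g(c, s(a)), g(c, s(g(c, s(s(s(g(a, a))))))))  →  g(a, g(c, s(g(c, s(s(s(g(a, a))))))))   [R4 at 1]
2. g(a, g(c, s(g(c, s(s(s(g(a, a))))))))  →  g(c, s(g(c, s(s(s(g(a, a)))))))   [R3 at ε]
3. g(c, s(g(c, s(s(s(g(a, a)))))))  →  g(c, s(s(s(g(a, a)))))   [R4 at ε]
4. g(c, s(s(s(g(a, a)))))  →  s(s(g(a, a)))   [R4 at ε]
5. s(s(g(a, a)))  →  s(s(a))   [R3 at 1.1]

no — NF(t₁) = s(a), NF(t₂) = s(s(a))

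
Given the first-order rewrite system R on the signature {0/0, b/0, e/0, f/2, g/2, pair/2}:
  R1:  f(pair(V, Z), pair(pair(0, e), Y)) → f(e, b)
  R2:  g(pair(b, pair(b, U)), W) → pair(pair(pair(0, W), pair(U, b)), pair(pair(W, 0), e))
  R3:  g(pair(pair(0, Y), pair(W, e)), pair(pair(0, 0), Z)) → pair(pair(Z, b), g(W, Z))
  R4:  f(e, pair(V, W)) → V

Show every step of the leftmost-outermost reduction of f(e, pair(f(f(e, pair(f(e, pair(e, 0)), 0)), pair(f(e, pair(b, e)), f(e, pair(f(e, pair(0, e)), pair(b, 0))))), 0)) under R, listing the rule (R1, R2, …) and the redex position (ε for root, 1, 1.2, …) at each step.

b

1. f(e, pair(f(f(e, pair(f(e, pair(e, 0)), 0)), pair(f(e, pair(b, e)), f(e, pair(f(e, pair(0, e)), pair(b, 0))))), 0))  →  f(f(e, pair(f(e, pair(e, 0)), 0)), pair(f(e, pair(b, e)), f(e, pair(f(e, pair(0, e)), pair(b, 0)))))   [R4 at ε]
2. f(f(e, pair(f(e, pair(e, 0)), 0)), pair(f(e, pair(b, e)), f(e, pair(f(e, pair(0, e)), pair(b, 0)))))  →  f(f(e, pair(e, 0)), pair(f(e, pair(b, e)), f(e, pair(f(e, pair(0, e)), pair(b, 0)))))   [R4 at 1]
3. f(f(e, pair(e, 0)), pair(f(e, pair(b, e)), f(e, pair(f(e, pair(0, e)), pair(b, 0)))))  →  f(e, pair(f(e, pair(b, e)), f(e, pair(f(e, pair(0, e)), pair(b, 0)))))   [R4 at 1]
4. f(e, pair(f(e, pair(b, e)), f(e, pair(f(e, pair(0, e)), pair(b, 0)))))  →  f(e, pair(b, e))   [R4 at ε]
5. f(e, pair(b, e))  →  b   [R4 at ε]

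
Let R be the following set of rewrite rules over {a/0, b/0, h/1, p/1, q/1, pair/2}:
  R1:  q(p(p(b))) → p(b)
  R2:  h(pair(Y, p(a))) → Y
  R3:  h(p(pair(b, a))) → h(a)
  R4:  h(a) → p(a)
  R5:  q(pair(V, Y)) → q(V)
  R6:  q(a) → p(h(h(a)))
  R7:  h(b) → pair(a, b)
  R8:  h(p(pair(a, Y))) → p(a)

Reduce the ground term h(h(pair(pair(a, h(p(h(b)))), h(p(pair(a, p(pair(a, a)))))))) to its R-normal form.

a

1. h(h(pair(pair(a, h(p(h(b)))), h(p(pair(a, p(pair(a, a))))))))  →  h(h(pair(pair(a, h(p(pair(a, b)))), h(p(pair(a, p(pair(a, a))))))))   [R7 at 1.1.1.2.1.1]
2. h(h(pair(pair(a, h(p(pair(a, b)))), h(p(pair(a, p(pair(a, a))))))))  →  h(h(pair(pair(a, p(a)), h(p(pair(a, p(pair(a, a))))))))   [R8 at 1.1.1.2]
3. h(h(pair(pair(a, p(a)), h(p(pair(a, p(pair(a, a))))))))  →  h(h(pair(pair(a, p(a)), p(a))))   [R8 at 1.1.2]
4. h(h(pair(pair(a, p(a)), p(a))))  →  h(pair(a, p(a)))   [R2 at 1]
5. h(pair(a, p(a)))  →  a   [R2 at ε]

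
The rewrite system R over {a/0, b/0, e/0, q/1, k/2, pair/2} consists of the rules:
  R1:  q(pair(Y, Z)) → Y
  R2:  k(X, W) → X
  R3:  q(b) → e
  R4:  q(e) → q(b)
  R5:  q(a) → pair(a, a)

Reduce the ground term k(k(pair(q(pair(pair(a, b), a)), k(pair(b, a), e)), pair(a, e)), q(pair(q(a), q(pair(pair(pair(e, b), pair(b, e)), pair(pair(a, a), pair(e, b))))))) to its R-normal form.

pair(pair(a, b), pair(b, a))

1. k(k(pair(q(pair(pair(a, b), a)), k(pair(b, a), e)), pair(a, e)), q(pair(q(a), q(pair(pair(pair(e, b), pair(b, e)), pair(pair(a, a), pair(e, b)))))))  →  k(pair(q(pair(pair(a, b), a)), k(pair(b, a), e)), pair(a, e))   [R2 at ε]
2. k(pair(q(pair(pair(a, b), a)), k(pair(b, a), e)), pair(a, e))  →  pair(q(pair(pair(a, b), a)), k(pair(b, a), e))   [R2 at ε]
3. pair(q(pair(pair(a, b), a)), k(pair(b, a), e))  →  pair(pair(a, b), k(pair(b, a), e))   [R1 at 1]
4. pair(pair(a, b), k(pair(b, a), e))  →  pair(pair(a, b), pair(b, a))   [R2 at 2]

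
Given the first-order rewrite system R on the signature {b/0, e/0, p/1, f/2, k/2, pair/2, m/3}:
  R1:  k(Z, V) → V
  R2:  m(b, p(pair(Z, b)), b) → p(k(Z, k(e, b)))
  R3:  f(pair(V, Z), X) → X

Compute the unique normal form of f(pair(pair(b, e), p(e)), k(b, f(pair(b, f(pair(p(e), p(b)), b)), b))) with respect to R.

1. f(pair(pair(b, e), p(e)), k(b, f(pair(b, f(pair(p(e), p(b)), b)), b)))  →  k(b, f(pair(b, f(pair(p(e), p(b)), b)), b))   [R3 at ε]
2. k(b, f(pair(b, f(pair(p(e), p(b)), b)), b))  →  f(pair(b, f(pair(p(e), p(b)), b)), b)   [R1 at ε]
3. f(pair(b, f(pair(p(e), p(b)), b)), b)  →  b   [R3 at ε]

b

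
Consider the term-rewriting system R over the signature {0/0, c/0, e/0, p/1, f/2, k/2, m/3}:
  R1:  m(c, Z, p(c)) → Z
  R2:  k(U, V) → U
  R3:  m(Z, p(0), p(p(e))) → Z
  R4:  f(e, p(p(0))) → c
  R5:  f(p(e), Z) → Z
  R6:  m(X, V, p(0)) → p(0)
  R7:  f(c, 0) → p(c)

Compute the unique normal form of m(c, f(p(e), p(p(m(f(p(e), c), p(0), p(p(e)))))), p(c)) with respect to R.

p(p(c))

1. m(c, f(p(e), p(p(m(f(p(e), c), p(0), p(p(e)))))), p(c))  →  f(p(e), p(p(m(f(p(e), c), p(0), p(p(e))))))   [R1 at ε]
2. f(p(e), p(p(m(f(p(e), c), p(0), p(p(e))))))  →  p(p(m(f(p(e), c), p(0), p(p(e)))))   [R5 at ε]
3. p(p(m(f(p(e), c), p(0), p(p(e)))))  →  p(p(f(p(e), c)))   [R3 at 1.1]
4. p(p(f(p(e), c)))  →  p(p(c))   [R5 at 1.1]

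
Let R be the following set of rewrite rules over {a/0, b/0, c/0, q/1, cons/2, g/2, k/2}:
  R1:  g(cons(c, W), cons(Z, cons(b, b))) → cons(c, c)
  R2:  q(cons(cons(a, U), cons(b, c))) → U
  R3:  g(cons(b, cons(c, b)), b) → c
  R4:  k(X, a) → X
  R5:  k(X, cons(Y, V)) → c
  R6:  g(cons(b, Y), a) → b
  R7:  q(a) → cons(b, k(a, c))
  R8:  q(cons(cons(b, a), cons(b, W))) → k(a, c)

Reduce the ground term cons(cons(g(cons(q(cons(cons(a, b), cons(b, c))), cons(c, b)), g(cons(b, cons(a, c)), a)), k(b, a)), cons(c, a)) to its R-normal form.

1. cons(cons(g(cons(q(cons(cons(a, b), cons(b, c))), cons(c, b)), g(cons(b, cons(a, c)), a)), k(b, a)), cons(c, a))  →  cons(cons(g(cons(b, cons(c, b)), g(cons(b, cons(a, c)), a)), k(b, a)), cons(c, a))   [R2 at 1.1.1.1]
2. cons(cons(g(cons(b, cons(c, b)), g(cons(b, cons(a, c)), a)), k(b, a)), cons(c, a))  →  cons(cons(g(cons(b, cons(c, b)), b), k(b, a)), cons(c, a))   [R6 at 1.1.2]
3. cons(cons(g(cons(b, cons(c, b)), b), k(b, a)), cons(c, a))  →  cons(cons(c, k(b, a)), cons(c, a))   [R3 at 1.1]
4. cons(cons(c, k(b, a)), cons(c, a))  →  cons(cons(c, b), cons(c, a))   [R4 at 1.2]

cons(cons(c, b), cons(c, a))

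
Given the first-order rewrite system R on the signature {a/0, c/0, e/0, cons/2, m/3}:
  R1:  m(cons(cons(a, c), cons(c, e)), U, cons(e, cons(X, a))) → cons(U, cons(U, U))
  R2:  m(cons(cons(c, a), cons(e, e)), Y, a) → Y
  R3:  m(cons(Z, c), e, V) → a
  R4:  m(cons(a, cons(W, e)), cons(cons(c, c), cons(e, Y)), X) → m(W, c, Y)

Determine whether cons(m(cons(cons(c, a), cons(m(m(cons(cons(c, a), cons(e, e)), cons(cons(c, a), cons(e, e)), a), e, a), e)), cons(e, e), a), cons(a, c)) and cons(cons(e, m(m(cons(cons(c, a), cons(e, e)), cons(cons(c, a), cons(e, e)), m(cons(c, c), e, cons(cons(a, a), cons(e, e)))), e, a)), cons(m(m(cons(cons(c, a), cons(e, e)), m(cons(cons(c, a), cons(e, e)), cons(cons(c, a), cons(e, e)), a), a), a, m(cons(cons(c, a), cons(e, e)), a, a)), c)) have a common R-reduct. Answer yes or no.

Reduce t₁ = cons(m(cons(cons(c, a), cons(m(m(cons(cons(c, a), cons(e, e)), cons(cons(c, a), cons(e, e)), a), e, a), e)), cons(e, e), a), cons(a, c)):
1. cons(m(cons(cons(c, a), cons(m(m(cons(cons(c, a), cons(e, e)), cons(cons(c, a), cons(e, e)), a), e, a), e)), cons(e, e), a), cons(a, c))  →  cons(m(cons(cons(c, a), cons(m(cons(cons(c, a), cons(e, e)), e, a), e)), cons(e, e), a), cons(a, c))   [R2 at 1.1.2.1.1]
2. cons(m(cons(cons(c, a), cons(m(cons(cons(c, a), cons(e, e)), e, a), e)), cons(e, e), a), cons(a, c))  →  cons(m(cons(cons(c, a), cons(e, e)), cons(e, e), a), cons(a, c))   [R2 at 1.1.2.1]
3. cons(m(cons(cons(c, a), cons(e, e)), cons(e, e), a), cons(a, c))  →  cons(cons(e, e), cons(a, c))   [R2 at 1]

Reduce t₂ = cons(cons(e, m(m(cons(cons(c, a), cons(e, e)), cons(cons(c, a), cons(e, e)), m(cons(c, c), e, cons(cons(a, a), cons(e, e)))), e, a)), cons(m(m(cons(cons(c, a), cons(e, e)), m(cons(cons(c, a), cons(e, e)), cons(cons(c, a), cons(e, e)), a), a), a, m(cons(cons(c, a), cons(e, e)), a, a)), c)):
1. cons(cons(e, m(m(cons(cons(c, a), cons(e, e)), cons(cons(c, a), cons(e, e)), m(cons(c, c), e, cons(cons(a, a), cons(e, e)))), e, a)), cons(m(m(cons(cons(c, a), cons(e, e)), m(cons(cons(c, a), cons(e, e)), cons(cons(c, a), cons(e, e)), a), a), a, m(cons(cons(c, a), cons(e, e)), a, a)), c))  →  cons(cons(e, m(m(cons(cons(c, a), cons(e, e)), cons(cons(c, a), cons(e, e)), a), e, a)), cons(m(m(cons(cons(c, a), cons(e, e)), m(cons(cons(c, a), cons(e, e)), cons(cons(c, a), cons(e, e)), a), a), a, m(cons(cons(c, a), cons(e, e)), a, a)), c))   [R3 at 1.2.1.3]
2. cons(cons(e, m(m(cons(cons(c, a), cons(e, e)), cons(cons(c, a), cons(e, e)), a), e, a)), cons(m(m(cons(cons(c, a), cons(e, e)), m(cons(cons(c, a), cons(e, e)), cons(cons(c, a), cons(e, e)), a), a), a, m(cons(cons(c, a), cons(e, e)), a, a)), c))  →  cons(cons(e, m(cons(cons(c, a), cons(e, e)), e, a)), cons(m(m(cons(cons(c, a), cons(e, e)), m(cons(cons(c, a), cons(e, e)), cons(cons(c, a), cons(e, e)), a), a), a, m(cons(cons(c, a), cons(e, e)), a, a)), c))   [R2 at 1.2.1]
3. cons(cons(e, m(cons(cons(c, a), cons(e, e)), e, a)), cons(m(m(cons(cons(c, a), cons(e, e)), m(cons(cons(c, a), cons(e, e)), cons(cons(c, a), cons(e, e)), a), a), a, m(cons(cons(c, a), cons(e, e)), a, a)), c))  →  cons(cons(e, e), cons(m(m(cons(cons(c, a), cons(e, e)), m(cons(cons(c, a), cons(e, e)), cons(cons(c, a), cons(e, e)), a), a), a, m(cons(cons(c, a), cons(e, e)), a, a)), c))   [R2 at 1.2]
4. cons(cons(e, e), cons(m(m(cons(cons(c, a), cons(e, e)), m(cons(cons(c, a), cons(e, e)), cons(cons(c, a), cons(e, e)), a), a), a, m(cons(cons(c, a), cons(e, e)), a, a)), c))  →  cons(cons(e, e), cons(m(m(cons(cons(c, a), cons(e, e)), cons(cons(c, a), cons(e, e)), a), a, m(cons(cons(c, a), cons(e, e)), a, a)), c))   [R2 at 2.1.1]
5. cons(cons(e, e), cons(m(m(cons(cons(c, a), cons(e, e)), cons(cons(c, a), cons(e, e)), a), a, m(cons(cons(c, a), cons(e, e)), a, a)), c))  →  cons(cons(e, e), cons(m(cons(cons(c, a), cons(e, e)), a, m(cons(cons(c, a), cons(e, e)), a, a)), c))   [R2 at 2.1.1]
6. cons(cons(e, e), cons(m(cons(cons(c, a), cons(e, e)), a, m(cons(cons(c, a), cons(e, e)), a, a)), c))  →  cons(cons(e, e), cons(m(cons(cons(c, a), cons(e, e)), a, a), c))   [R2 at 2.1.3]
7. cons(cons(e, e), cons(m(cons(cons(c, a), cons(e, e)), a, a), c))  →  cons(cons(e, e), cons(a, c))   [R2 at 2.1]

yes — NF(t₁) = cons(cons(e, e), cons(a, c)), NF(t₂) = cons(cons(e, e), cons(a, c))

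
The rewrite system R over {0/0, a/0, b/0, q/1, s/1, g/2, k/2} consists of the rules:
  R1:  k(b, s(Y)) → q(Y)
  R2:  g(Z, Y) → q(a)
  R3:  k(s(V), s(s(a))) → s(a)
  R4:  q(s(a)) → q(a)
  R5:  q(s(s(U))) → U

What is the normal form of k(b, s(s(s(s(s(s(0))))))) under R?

s(s(s(0)))

1. k(b, s(s(s(s(s(s(0)))))))  →  q(s(s(s(s(s(0))))))   [R1 at ε]
2. q(s(s(s(s(s(0))))))  →  s(s(s(0)))   [R5 at ε]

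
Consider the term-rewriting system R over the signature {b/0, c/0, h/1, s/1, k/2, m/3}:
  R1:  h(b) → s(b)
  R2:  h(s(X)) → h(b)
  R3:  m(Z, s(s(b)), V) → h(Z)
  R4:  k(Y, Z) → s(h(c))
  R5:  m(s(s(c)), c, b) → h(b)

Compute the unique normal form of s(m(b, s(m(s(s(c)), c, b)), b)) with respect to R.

s(s(b))

1. s(m(b, s(m(s(s(c)), c, b)), b))  →  s(m(b, s(h(b)), b))   [R5 at 1.2.1]
2. s(m(b, s(h(b)), b))  →  s(m(b, s(s(b)), b))   [R1 at 1.2.1]
3. s(m(b, s(s(b)), b))  →  s(h(b))   [R3 at 1]
4. s(h(b))  →  s(s(b))   [R1 at 1]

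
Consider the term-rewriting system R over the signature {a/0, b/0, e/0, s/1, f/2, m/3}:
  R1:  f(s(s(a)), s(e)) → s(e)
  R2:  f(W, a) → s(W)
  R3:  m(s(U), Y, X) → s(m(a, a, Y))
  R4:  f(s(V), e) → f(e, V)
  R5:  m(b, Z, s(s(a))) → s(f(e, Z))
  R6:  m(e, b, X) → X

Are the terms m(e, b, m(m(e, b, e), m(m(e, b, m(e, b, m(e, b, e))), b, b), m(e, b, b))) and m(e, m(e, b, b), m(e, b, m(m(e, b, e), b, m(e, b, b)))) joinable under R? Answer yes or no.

yes — NF(t₁) = b, NF(t₂) = b

Reduce t₁ = m(e, b, m(m(e, b, e), m(m(e, b, m(e, b, m(e, b, e))), b, b), m(e, b, b))):
1. m(e, b, m(m(e, b, e), m(m(e, b, m(e, b, m(e, b, e))), b, b), m(e, b, b)))  →  m(m(e, b, e), m(m(e, b, m(e, b, m(e, b, e))), b, b), m(e, b, b))   [R6 at ε]
2. m(m(e, b, e), m(m(e, b, m(e, b, m(e, b, e))), b, b), m(e, b, b))  →  m(e, m(m(e, b, m(e, b, m(e, b, e))), b, b), m(e, b, b))   [R6 at 1]
3. m(e, m(m(e, b, m(e, b, m(e, b, e))), b, b), m(e, b, b))  →  m(e, m(m(e, b, m(e, b, e)), b, b), m(e, b, b))   [R6 at 2.1]
4. m(e, m(m(e, b, m(e, b, e)), b, b), m(e, b, b))  →  m(e, m(m(e, b, e), b, b), m(e, b, b))   [R6 at 2.1]
5. m(e, m(m(e, b, e), b, b), m(e, b, b))  →  m(e, m(e, b, b), m(e, b, b))   [R6 at 2.1]
6. m(e, m(e, b, b), m(e, b, b))  →  m(e, b, m(e, b, b))   [R6 at 2]
7. m(e, b, m(e, b, b))  →  m(e, b, b)   [R6 at ε]
8. m(e, b, b)  →  b   [R6 at ε]

Reduce t₂ = m(e, m(e, b, b), m(e, b, m(m(e, b, e), b, m(e, b, b)))):
1. m(e, m(e, b, b), m(e, b, m(m(e, b, e), b, m(e, b, b))))  →  m(e, b, m(e, b, m(m(e, b, e), b, m(e, b, b))))   [R6 at 2]
2. m(e, b, m(e, b, m(m(e, b, e), b, m(e, b, b))))  →  m(e, b, m(m(e, b, e), b, m(e, b, b)))   [R6 at ε]
3. m(e, b, m(m(e, b, e), b, m(e, b, b)))  →  m(m(e, b, e), b, m(e, b, b))   [R6 at ε]
4. m(m(e, b, e), b, m(e, b, b))  →  m(e, b, m(e, b, b))   [R6 at 1]
5. m(e, b, m(e, b, b))  →  m(e, b, b)   [R6 at ε]
6. m(e, b, b)  →  b   [R6 at ε]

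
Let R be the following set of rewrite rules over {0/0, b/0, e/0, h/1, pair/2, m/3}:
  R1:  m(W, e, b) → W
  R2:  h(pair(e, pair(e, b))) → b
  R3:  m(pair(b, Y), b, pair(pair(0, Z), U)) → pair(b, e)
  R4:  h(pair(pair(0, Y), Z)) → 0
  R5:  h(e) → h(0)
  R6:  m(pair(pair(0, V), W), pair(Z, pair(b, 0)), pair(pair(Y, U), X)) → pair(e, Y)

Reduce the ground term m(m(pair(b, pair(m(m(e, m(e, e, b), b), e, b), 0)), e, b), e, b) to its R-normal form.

1. m(m(pair(b, pair(m(m(e, m(e, e, b), b), e, b), 0)), e, b), e, b)  →  m(pair(b, pair(m(m(e, m(e, e, b), b), e, b), 0)), e, b)   [R1 at ε]
2. m(pair(b, pair(m(m(e, m(e, e, b), b), e, b), 0)), e, b)  →  pair(b, pair(m(m(e, m(e, e, b), b), e, b), 0))   [R1 at ε]
3. pair(b, pair(m(m(e, m(e, e, b), b), e, b), 0))  →  pair(b, pair(m(e, m(e, e, b), b), 0))   [R1 at 2.1]
4. pair(b, pair(m(e, m(e, e, b), b), 0))  →  pair(b, pair(m(e, e, b), 0))   [R1 at 2.1.2]
5. pair(b, pair(m(e, e, b), 0))  →  pair(b, pair(e, 0))   [R1 at 2.1]

pair(b, pair(e, 0))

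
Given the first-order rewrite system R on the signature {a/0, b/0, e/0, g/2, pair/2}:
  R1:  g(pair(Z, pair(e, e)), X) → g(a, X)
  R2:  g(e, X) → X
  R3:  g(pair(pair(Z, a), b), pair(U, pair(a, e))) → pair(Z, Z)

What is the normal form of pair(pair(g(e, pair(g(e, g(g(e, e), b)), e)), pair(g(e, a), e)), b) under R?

pair(pair(pair(b, e), pair(a, e)), b)

1. pair(pair(g(e, pair(g(e, g(g(e, e), b)), e)), pair(g(e, a), e)), b)  →  pair(pair(pair(g(e, g(g(e, e), b)), e), pair(g(e, a), e)), b)   [R2 at 1.1]
2. pair(pair(pair(g(e, g(g(e, e), b)), e), pair(g(e, a), e)), b)  →  pair(pair(pair(g(g(e, e), b), e), pair(g(e, a), e)), b)   [R2 at 1.1.1]
3. pair(pair(pair(g(g(e, e), b), e), pair(g(e, a), e)), b)  →  pair(pair(pair(g(e, b), e), pair(g(e, a), e)), b)   [R2 at 1.1.1.1]
4. pair(pair(pair(g(e, b), e), pair(g(e, a), e)), b)  →  pair(pair(pair(b, e), pair(g(e, a), e)), b)   [R2 at 1.1.1]
5. pair(pair(pair(b, e), pair(g(e, a), e)), b)  →  pair(pair(pair(b, e), pair(a, e)), b)   [R2 at 1.2.1]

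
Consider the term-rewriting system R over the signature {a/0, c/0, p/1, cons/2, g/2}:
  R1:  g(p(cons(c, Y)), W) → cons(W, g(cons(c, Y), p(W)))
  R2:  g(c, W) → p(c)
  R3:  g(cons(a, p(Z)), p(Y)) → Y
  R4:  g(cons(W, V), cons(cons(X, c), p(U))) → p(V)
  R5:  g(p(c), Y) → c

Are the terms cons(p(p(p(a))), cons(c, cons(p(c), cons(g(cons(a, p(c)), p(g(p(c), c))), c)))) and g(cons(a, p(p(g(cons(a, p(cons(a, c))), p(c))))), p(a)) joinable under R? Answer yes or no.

Reduce t₁ = cons(p(p(p(a))), cons(c, cons(p(c), cons(g(cons(a, p(c)), p(g(p(c), c))), c)))):
1. cons(p(p(p(a))), cons(c, cons(p(c), cons(g(cons(a, p(c)), p(g(p(c), c))), c))))  →  cons(p(p(p(a))), cons(c, cons(p(c), cons(g(p(c), c), c))))   [R3 at 2.2.2.1]
2. cons(p(p(p(a))), cons(c, cons(p(c), cons(g(p(c), c), c))))  →  cons(p(p(p(a))), cons(c, cons(p(c), cons(c, c))))   [R5 at 2.2.2.1]

Reduce t₂ = g(cons(a, p(p(g(cons(a, p(cons(a, c))), p(c))))), p(a)):
1. g(cons(a, p(p(g(cons(a, p(cons(a, c))), p(c))))), p(a))  →  a   [R3 at ε]

no — NF(t₁) = cons(p(p(p(a))), cons(c, cons(p(c), cons(c, c)))), NF(t₂) = a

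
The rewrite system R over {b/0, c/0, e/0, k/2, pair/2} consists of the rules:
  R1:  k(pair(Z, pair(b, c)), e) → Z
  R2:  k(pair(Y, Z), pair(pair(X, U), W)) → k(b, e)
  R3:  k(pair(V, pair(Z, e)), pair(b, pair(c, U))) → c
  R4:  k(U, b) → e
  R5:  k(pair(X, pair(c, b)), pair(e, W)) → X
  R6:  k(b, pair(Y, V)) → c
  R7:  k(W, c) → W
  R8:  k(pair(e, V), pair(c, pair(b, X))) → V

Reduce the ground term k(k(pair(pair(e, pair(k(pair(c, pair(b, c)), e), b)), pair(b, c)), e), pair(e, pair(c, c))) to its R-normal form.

e

1. k(k(pair(pair(e, pair(k(pair(c, pair(b, c)), e), b)), pair(b, c)), e), pair(e, pair(c, c)))  →  k(pair(e, pair(k(pair(c, pair(b, c)), e), b)), pair(e, pair(c, c)))   [R1 at 1]
2. k(pair(e, pair(k(pair(c, pair(b, c)), e), b)), pair(e, pair(c, c)))  →  k(pair(e, pair(c, b)), pair(e, pair(c, c)))   [R1 at 1.2.1]
3. k(pair(e, pair(c, b)), pair(e, pair(c, c)))  →  e   [R5 at ε]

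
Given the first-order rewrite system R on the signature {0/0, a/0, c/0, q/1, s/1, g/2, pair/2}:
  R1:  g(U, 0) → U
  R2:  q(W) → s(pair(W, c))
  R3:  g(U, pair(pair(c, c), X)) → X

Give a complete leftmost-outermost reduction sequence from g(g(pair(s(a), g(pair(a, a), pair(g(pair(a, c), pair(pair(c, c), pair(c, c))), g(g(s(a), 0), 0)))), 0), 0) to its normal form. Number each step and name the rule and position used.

1. g(g(pair(s(a), g(pair(a, a), pair(g(pair(a, c), pair(pair(c, c), pair(c, c))), g(g(s(a), 0), 0)))), 0), 0)  →  g(pair(s(a), g(pair(a, a), pair(g(pair(a, c), pair(pair(c, c), pair(c, c))), g(g(s(a), 0), 0)))), 0)   [R1 at ε]
2. g(pair(s(a), g(pair(a, a), pair(g(pair(a, c), pair(pair(c, c), pair(c, c))), g(g(s(a), 0), 0)))), 0)  →  pair(s(a), g(pair(a, a), pair(g(pair(a, c), pair(pair(c, c), pair(c, c))), g(g(s(a), 0), 0))))   [R1 at ε]
3. pair(s(a), g(pair(a, a), pair(g(pair(a, c), pair(pair(c, c), pair(c, c))), g(g(s(a), 0), 0))))  →  pair(s(a), g(pair(a, a), pair(pair(c, c), g(g(s(a), 0), 0))))   [R3 at 2.2.1]
4. pair(s(a), g(pair(a, a), pair(pair(c, c), g(g(s(a), 0), 0))))  →  pair(s(a), g(g(s(a), 0), 0))   [R3 at 2]
5. pair(s(a), g(g(s(a), 0), 0))  →  pair(s(a), g(s(a), 0))   [R1 at 2]
6. pair(s(a), g(s(a), 0))  →  pair(s(a), s(a))   [R1 at 2]

pair(s(a), s(a))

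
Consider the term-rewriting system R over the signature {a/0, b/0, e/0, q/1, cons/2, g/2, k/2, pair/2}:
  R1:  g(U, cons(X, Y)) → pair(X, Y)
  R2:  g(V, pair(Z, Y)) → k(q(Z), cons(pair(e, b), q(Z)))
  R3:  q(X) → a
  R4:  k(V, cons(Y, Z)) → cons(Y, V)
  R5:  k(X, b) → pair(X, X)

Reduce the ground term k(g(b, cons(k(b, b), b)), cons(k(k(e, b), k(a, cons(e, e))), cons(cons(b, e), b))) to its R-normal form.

cons(cons(e, pair(e, e)), pair(pair(b, b), b))

1. k(g(b, cons(k(b, b), b)), cons(k(k(e, b), k(a, cons(e, e))), cons(cons(b, e), b)))  →  cons(k(k(e, b), k(a, cons(e, e))), g(b, cons(k(b, b), b)))   [R4 at ε]
2. cons(k(k(e, b), k(a, cons(e, e))), g(b, cons(k(b, b), b)))  →  cons(k(pair(e, e), k(a, cons(e, e))), g(b, cons(k(b, b), b)))   [R5 at 1.1]
3. cons(k(pair(e, e), k(a, cons(e, e))), g(b, cons(k(b, b), b)))  →  cons(k(pair(e, e), cons(e, a)), g(b, cons(k(b, b), b)))   [R4 at 1.2]
4. cons(k(pair(e, e), cons(e, a)), g(b, cons(k(b, b), b)))  →  cons(cons(e, pair(e, e)), g(b, cons(k(b, b), b)))   [R4 at 1]
5. cons(cons(e, pair(e, e)), g(b, cons(k(b, b), b)))  →  cons(cons(e, pair(e, e)), pair(k(b, b), b))   [R1 at 2]
6. cons(cons(e, pair(e, e)), pair(k(b, b), b))  →  cons(cons(e, pair(e, e)), pair(pair(b, b), b))   [R5 at 2.1]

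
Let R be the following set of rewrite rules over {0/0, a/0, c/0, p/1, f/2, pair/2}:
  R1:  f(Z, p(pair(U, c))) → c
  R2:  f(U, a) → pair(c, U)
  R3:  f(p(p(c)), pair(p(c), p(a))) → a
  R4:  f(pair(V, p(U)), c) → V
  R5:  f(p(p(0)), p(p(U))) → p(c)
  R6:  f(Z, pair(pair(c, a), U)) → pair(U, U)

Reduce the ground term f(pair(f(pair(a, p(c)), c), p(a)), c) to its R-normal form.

a

1. f(pair(f(pair(a, p(c)), c), p(a)), c)  →  f(pair(a, p(c)), c)   [R4 at ε]
2. f(pair(a, p(c)), c)  →  a   [R4 at ε]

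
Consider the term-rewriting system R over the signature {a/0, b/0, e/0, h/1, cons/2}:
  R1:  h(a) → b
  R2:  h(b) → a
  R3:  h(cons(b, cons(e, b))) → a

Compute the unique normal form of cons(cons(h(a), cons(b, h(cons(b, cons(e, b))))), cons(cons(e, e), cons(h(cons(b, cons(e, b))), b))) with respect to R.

cons(cons(b, cons(b, a)), cons(cons(e, e), cons(a, b)))

1. cons(cons(h(a), cons(b, h(cons(b, cons(e, b))))), cons(cons(e, e), cons(h(cons(b, cons(e, b))), b)))  →  cons(cons(b, cons(b, h(cons(b, cons(e, b))))), cons(cons(e, e), cons(h(cons(b, cons(e, b))), b)))   [R1 at 1.1]
2. cons(cons(b, cons(b, h(cons(b, cons(e, b))))), cons(cons(e, e), cons(h(cons(b, cons(e, b))), b)))  →  cons(cons(b, cons(b, a)), cons(cons(e, e), cons(h(cons(b, cons(e, b))), b)))   [R3 at 1.2.2]
3. cons(cons(b, cons(b, a)), cons(cons(e, e), cons(h(cons(b, cons(e, b))), b)))  →  cons(cons(b, cons(b, a)), cons(cons(e, e), cons(a, b)))   [R3 at 2.2.1]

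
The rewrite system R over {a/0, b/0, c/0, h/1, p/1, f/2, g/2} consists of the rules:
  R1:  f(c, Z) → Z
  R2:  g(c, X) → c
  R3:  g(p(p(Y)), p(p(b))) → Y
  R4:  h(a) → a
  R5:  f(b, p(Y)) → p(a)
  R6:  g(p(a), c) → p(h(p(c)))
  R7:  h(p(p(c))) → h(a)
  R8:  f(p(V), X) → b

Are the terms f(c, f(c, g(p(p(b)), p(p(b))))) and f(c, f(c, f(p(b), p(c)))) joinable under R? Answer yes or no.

Reduce t₁ = f(c, f(c, g(p(p(b)), p(p(b))))):
1. f(c, f(c, g(p(p(b)), p(p(b)))))  →  f(c, g(p(p(b)), p(p(b))))   [R1 at ε]
2. f(c, g(p(p(b)), p(p(b))))  →  g(p(p(b)), p(p(b)))   [R1 at ε]
3. g(p(p(b)), p(p(b)))  →  b   [R3 at ε]

Reduce t₂ = f(c, f(c, f(p(b), p(c)))):
1. f(c, f(c, f(p(b), p(c))))  →  f(c, f(p(b), p(c)))   [R1 at ε]
2. f(c, f(p(b), p(c)))  →  f(p(b), p(c))   [R1 at ε]
3. f(p(b), p(c))  →  b   [R8 at ε]

yes — NF(t₁) = b, NF(t₂) = b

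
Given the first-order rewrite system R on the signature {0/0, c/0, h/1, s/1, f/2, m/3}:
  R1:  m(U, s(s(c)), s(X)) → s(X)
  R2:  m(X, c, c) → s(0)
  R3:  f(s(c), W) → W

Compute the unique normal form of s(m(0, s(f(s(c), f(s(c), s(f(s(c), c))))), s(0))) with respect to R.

s(s(0))

1. s(m(0, s(f(s(c), f(s(c), s(f(s(c), c))))), s(0)))  →  s(m(0, s(f(s(c), s(f(s(c), c)))), s(0)))   [R3 at 1.2.1]
2. s(m(0, s(f(s(c), s(f(s(c), c)))), s(0)))  →  s(m(0, s(s(f(s(c), c))), s(0)))   [R3 at 1.2.1]
3. s(m(0, s(s(f(s(c), c))), s(0)))  →  s(m(0, s(s(c)), s(0)))   [R3 at 1.2.1.1]
4. s(m(0, s(s(c)), s(0)))  →  s(s(0))   [R1 at 1]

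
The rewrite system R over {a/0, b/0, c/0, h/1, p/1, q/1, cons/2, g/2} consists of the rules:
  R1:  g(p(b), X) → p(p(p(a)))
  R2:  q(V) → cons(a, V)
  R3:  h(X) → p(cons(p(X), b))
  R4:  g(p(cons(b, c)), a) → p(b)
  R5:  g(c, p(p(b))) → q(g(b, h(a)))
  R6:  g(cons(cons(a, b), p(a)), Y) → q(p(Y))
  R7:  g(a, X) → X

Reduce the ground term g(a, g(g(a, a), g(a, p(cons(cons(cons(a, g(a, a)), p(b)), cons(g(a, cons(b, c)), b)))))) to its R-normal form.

p(cons(cons(cons(a, a), p(b)), cons(cons(b, c), b)))

1. g(a, g(g(a, a), g(a, p(cons(cons(cons(a, g(a, a)), p(b)), cons(g(a, cons(b, c)), b))))))  →  g(g(a, a), g(a, p(cons(cons(cons(a, g(a, a)), p(b)), cons(g(a, cons(b, c)), b)))))   [R7 at ε]
2. g(g(a, a), g(a, p(cons(cons(cons(a, g(a, a)), p(b)), cons(g(a, cons(b, c)), b)))))  →  g(a, g(a, p(cons(cons(cons(a, g(a, a)), p(b)), cons(g(a, cons(b, c)), b)))))   [R7 at 1]
3. g(a, g(a, p(cons(cons(cons(a, g(a, a)), p(b)), cons(g(a, cons(b, c)), b)))))  →  g(a, p(cons(cons(cons(a, g(a, a)), p(b)), cons(g(a, cons(b, c)), b))))   [R7 at ε]
4. g(a, p(cons(cons(cons(a, g(a, a)), p(b)), cons(g(a, cons(b, c)), b))))  →  p(cons(cons(cons(a, g(a, a)), p(b)), cons(g(a, cons(b, c)), b)))   [R7 at ε]
5. p(cons(cons(cons(a, g(a, a)), p(b)), cons(g(a, cons(b, c)), b)))  →  p(cons(cons(cons(a, a), p(b)), cons(g(a, cons(b, c)), b)))   [R7 at 1.1.1.2]
6. p(cons(cons(cons(a, a), p(b)), cons(g(a, cons(b, c)), b)))  →  p(cons(cons(cons(a, a), p(b)), cons(cons(b, c), b)))   [R7 at 1.2.1]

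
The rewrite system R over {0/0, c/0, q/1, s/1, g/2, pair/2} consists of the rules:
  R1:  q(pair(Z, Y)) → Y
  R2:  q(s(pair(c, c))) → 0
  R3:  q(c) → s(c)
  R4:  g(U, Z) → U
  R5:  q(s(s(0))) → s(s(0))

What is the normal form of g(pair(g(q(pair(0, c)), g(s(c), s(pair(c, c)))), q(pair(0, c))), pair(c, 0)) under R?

pair(c, c)

1. g(pair(g(q(pair(0, c)), g(s(c), s(pair(c, c)))), q(pair(0, c))), pair(c, 0))  →  pair(g(q(pair(0, c)), g(s(c), s(pair(c, c)))), q(pair(0, c)))   [R4 at ε]
2. pair(g(q(pair(0, c)), g(s(c), s(pair(c, c)))), q(pair(0, c)))  →  pair(q(pair(0, c)), q(pair(0, c)))   [R4 at 1]
3. pair(q(pair(0, c)), q(pair(0, c)))  →  pair(c, q(pair(0, c)))   [R1 at 1]
4. pair(c, q(pair(0, c)))  →  pair(c, c)   [R1 at 2]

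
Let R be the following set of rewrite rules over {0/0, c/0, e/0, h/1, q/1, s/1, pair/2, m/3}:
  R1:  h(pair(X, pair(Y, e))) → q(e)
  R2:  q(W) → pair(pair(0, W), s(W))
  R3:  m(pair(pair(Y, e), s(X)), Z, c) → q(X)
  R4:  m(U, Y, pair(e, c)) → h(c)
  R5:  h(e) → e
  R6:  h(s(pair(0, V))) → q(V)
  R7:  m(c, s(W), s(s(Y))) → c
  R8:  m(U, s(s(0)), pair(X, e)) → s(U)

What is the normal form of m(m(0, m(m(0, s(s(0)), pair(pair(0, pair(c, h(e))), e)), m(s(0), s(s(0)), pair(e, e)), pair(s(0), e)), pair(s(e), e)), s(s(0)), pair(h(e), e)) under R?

s(s(0))

1. m(m(0, m(m(0, s(s(0)), pair(pair(0, pair(c, h(e))), e)), m(s(0), s(s(0)), pair(e, e)), pair(s(0), e)), pair(s(e), e)), s(s(0)), pair(h(e), e))  →  s(m(0, m(m(0, s(s(0)), pair(pair(0, pair(c, h(e))), e)), m(s(0), s(s(0)), pair(e, e)), pair(s(0), e)), pair(s(e), e)))   [R8 at ε]
2. s(m(0, m(m(0, s(s(0)), pair(pair(0, pair(c, h(e))), e)), m(s(0), s(s(0)), pair(e, e)), pair(s(0), e)), pair(s(e), e)))  →  s(m(0, m(s(0), m(s(0), s(s(0)), pair(e, e)), pair(s(0), e)), pair(s(e), e)))   [R8 at 1.2.1]
3. s(m(0, m(s(0), m(s(0), s(s(0)), pair(e, e)), pair(s(0), e)), pair(s(e), e)))  →  s(m(0, m(s(0), s(s(0)), pair(s(0), e)), pair(s(e), e)))   [R8 at 1.2.2]
4. s(m(0, m(s(0), s(s(0)), pair(s(0), e)), pair(s(e), e)))  →  s(m(0, s(s(0)), pair(s(e), e)))   [R8 at 1.2]
5. s(m(0, s(s(0)), pair(s(e), e)))  →  s(s(0))   [R8 at 1]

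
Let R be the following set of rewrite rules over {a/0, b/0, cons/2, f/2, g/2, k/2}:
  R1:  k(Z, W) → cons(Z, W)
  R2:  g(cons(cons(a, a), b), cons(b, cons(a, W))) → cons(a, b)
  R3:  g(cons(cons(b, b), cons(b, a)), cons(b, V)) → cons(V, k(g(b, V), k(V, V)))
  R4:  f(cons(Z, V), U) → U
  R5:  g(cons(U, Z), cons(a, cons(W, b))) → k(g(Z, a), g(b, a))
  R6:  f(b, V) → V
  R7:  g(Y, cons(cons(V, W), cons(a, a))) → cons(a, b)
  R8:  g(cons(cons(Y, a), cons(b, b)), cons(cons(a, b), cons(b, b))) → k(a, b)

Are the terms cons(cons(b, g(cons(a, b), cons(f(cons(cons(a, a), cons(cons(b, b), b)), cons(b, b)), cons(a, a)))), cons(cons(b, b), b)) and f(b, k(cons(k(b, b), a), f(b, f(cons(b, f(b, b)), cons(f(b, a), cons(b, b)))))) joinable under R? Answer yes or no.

Reduce t₁ = cons(cons(b, g(cons(a, b), cons(f(cons(cons(a, a), cons(cons(b, b), b)), cons(b, b)), cons(a, a)))), cons(cons(b, b), b)):
1. cons(cons(b, g(cons(a, b), cons(f(cons(cons(a, a), cons(cons(b, b), b)), cons(b, b)), cons(a, a)))), cons(cons(b, b), b))  →  cons(cons(b, g(cons(a, b), cons(cons(b, b), cons(a, a)))), cons(cons(b, b), b))   [R4 at 1.2.2.1]
2. cons(cons(b, g(cons(a, b), cons(cons(b, b), cons(a, a)))), cons(cons(b, b), b))  →  cons(cons(b, cons(a, b)), cons(cons(b, b), b))   [R7 at 1.2]

Reduce t₂ = f(b, k(cons(k(b, b), a), f(b, f(cons(b, f(b, b)), cons(f(b, a), cons(b, b)))))):
1. f(b, k(cons(k(b, b), a), f(b, f(cons(b, f(b, b)), cons(f(b, a), cons(b, b))))))  →  k(cons(k(b, b), a), f(b, f(cons(b, f(b, b)), cons(f(b, a), cons(b, b)))))   [R6 at ε]
2. k(cons(k(b, b), a), f(b, f(cons(b, f(b, b)), cons(f(b, a), cons(b, b)))))  →  cons(cons(k(b, b), a), f(b, f(cons(b, f(b, b)), cons(f(b, a), cons(b, b)))))   [R1 at ε]
3. cons(cons(k(b, b), a), f(b, f(cons(b, f(b, b)), cons(f(b, a), cons(b, b)))))  →  cons(cons(cons(b, b), a), f(b, f(cons(b, f(b, b)), cons(f(b, a), cons(b, b)))))   [R1 at 1.1]
4. cons(cons(cons(b, b), a), f(b, f(cons(b, f(b, b)), cons(f(b, a), cons(b, b)))))  →  cons(cons(cons(b, b), a), f(cons(b, f(b, b)), cons(f(b, a), cons(b, b))))   [R6 at 2]
5. cons(cons(cons(b, b), a), f(cons(b, f(b, b)), cons(f(b, a), cons(b, b))))  →  cons(cons(cons(b, b), a), cons(f(b, a), cons(b, b)))   [R4 at 2]
6. cons(cons(cons(b, b), a), cons(f(b, a), cons(b, b)))  →  cons(cons(cons(b, b), a), cons(a, cons(b, b)))   [R6 at 2.1]

no — NF(t₁) = cons(cons(b, cons(a, b)), cons(cons(b, b), b)), NF(t₂) = cons(cons(cons(b, b), a), cons(a, cons(b, b)))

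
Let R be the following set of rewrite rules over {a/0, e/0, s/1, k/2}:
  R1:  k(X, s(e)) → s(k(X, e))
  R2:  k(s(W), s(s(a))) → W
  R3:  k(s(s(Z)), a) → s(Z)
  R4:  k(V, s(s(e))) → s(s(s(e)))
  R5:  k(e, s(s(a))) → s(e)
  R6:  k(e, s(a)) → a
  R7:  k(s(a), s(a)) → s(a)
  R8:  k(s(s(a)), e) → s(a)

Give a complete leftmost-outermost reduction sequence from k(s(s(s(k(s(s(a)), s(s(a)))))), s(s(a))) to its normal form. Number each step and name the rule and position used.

1. k(s(s(s(k(s(s(a)), s(s(a)))))), s(s(a)))  →  s(s(k(s(s(a)), s(s(a)))))   [R2 at ε]
2. s(s(k(s(s(a)), s(s(a)))))  →  s(s(s(a)))   [R2 at 1.1]

s(s(s(a)))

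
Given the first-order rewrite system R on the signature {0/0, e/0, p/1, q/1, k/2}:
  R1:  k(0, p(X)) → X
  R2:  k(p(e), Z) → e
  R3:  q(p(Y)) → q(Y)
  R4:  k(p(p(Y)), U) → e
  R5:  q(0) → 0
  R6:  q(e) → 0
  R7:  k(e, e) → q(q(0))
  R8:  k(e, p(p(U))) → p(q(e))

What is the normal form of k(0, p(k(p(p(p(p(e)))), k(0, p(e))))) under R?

e

1. k(0, p(k(p(p(p(p(e)))), k(0, p(e)))))  →  k(p(p(p(p(e)))), k(0, p(e)))   [R1 at ε]
2. k(p(p(p(p(e)))), k(0, p(e)))  →  e   [R4 at ε]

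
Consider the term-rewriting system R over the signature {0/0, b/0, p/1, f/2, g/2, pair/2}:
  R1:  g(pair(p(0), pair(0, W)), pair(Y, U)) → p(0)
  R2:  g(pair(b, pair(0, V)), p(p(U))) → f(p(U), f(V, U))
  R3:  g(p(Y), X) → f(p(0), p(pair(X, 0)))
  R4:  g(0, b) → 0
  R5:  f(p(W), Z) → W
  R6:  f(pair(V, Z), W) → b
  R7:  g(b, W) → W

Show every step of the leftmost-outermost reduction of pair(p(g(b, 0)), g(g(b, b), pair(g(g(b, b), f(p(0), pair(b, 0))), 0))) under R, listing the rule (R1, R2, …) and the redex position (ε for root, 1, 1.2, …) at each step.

pair(p(0), pair(0, 0))

1. pair(p(g(b, 0)), g(g(b, b), pair(g(g(b, b), f(p(0), pair(b, 0))), 0)))  →  pair(p(0), g(g(b, b), pair(g(g(b, b), f(p(0), pair(b, 0))), 0)))   [R7 at 1.1]
2. pair(p(0), g(g(b, b), pair(g(g(b, b), f(p(0), pair(b, 0))), 0)))  →  pair(p(0), g(b, pair(g(g(b, b), f(p(0), pair(b, 0))), 0)))   [R7 at 2.1]
3. pair(p(0), g(b, pair(g(g(b, b), f(p(0), pair(b, 0))), 0)))  →  pair(p(0), pair(g(g(b, b), f(p(0), pair(b, 0))), 0))   [R7 at 2]
4. pair(p(0), pair(g(g(b, b), f(p(0), pair(b, 0))), 0))  →  pair(p(0), pair(g(b, f(p(0), pair(b, 0))), 0))   [R7 at 2.1.1]
5. pair(p(0), pair(g(b, f(p(0), pair(b, 0))), 0))  →  pair(p(0), pair(f(p(0), pair(b, 0)), 0))   [R7 at 2.1]
6. pair(p(0), pair(f(p(0), pair(b, 0)), 0))  →  pair(p(0), pair(0, 0))   [R5 at 2.1]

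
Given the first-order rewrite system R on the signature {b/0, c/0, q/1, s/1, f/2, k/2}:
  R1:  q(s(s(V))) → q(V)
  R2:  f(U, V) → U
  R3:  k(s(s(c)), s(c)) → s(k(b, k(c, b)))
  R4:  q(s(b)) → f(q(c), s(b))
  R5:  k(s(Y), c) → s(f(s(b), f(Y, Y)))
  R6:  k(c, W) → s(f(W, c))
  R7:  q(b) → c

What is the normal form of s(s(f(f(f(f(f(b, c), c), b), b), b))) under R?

s(s(b))

1. s(s(f(f(f(f(f(b, c), c), b), b), b)))  →  s(s(f(f(f(f(b, c), c), b), b)))   [R2 at 1.1]
2. s(s(f(f(f(f(b, c), c), b), b)))  →  s(s(f(f(f(b, c), c), b)))   [R2 at 1.1]
3. s(s(f(f(f(b, c), c), b)))  →  s(s(f(f(b, c), c)))   [R2 at 1.1]
4. s(s(f(f(b, c), c)))  →  s(s(f(b, c)))   [R2 at 1.1]
5. s(s(f(b, c)))  →  s(s(b))   [R2 at 1.1]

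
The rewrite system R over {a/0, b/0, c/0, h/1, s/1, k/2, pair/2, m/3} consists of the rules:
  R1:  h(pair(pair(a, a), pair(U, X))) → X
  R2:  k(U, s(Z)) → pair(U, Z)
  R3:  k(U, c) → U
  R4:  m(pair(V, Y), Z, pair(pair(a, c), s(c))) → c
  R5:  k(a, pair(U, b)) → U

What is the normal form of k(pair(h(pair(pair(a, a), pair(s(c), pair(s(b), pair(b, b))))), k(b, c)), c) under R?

1. k(pair(h(pair(pair(a, a), pair(s(c), pair(s(b), pair(b, b))))), k(b, c)), c)  →  pair(h(pair(pair(a, a), pair(s(c), pair(s(b), pair(b, b))))), k(b, c))   [R3 at ε]
2. pair(h(pair(pair(a, a), pair(s(c), pair(s(b), pair(b, b))))), k(b, c))  →  pair(pair(s(b), pair(b, b)), k(b, c))   [R1 at 1]
3. pair(pair(s(b), pair(b, b)), k(b, c))  →  pair(pair(s(b), pair(b, b)), b)   [R3 at 2]

pair(pair(s(b), pair(b, b)), b)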